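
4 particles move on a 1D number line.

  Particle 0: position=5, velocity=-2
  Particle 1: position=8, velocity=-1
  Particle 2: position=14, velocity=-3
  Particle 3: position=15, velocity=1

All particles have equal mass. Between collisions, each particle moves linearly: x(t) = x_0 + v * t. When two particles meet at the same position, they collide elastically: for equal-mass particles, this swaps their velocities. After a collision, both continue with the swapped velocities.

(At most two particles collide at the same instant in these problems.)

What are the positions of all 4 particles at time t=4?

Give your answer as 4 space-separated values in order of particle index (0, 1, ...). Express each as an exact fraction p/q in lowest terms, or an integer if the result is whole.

Collision at t=3: particles 1 and 2 swap velocities; positions: p0=-1 p1=5 p2=5 p3=18; velocities now: v0=-2 v1=-3 v2=-1 v3=1
Advance to t=4 (no further collisions before then); velocities: v0=-2 v1=-3 v2=-1 v3=1; positions = -3 2 4 19

Answer: -3 2 4 19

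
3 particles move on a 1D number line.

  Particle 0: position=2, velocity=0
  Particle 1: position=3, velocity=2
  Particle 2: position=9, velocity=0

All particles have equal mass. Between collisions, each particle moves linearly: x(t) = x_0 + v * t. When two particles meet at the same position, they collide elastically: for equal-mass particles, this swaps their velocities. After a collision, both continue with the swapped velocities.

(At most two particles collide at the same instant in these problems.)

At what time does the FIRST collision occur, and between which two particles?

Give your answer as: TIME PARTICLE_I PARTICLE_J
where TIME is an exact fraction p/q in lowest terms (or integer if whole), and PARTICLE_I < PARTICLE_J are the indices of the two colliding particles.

Pair (0,1): pos 2,3 vel 0,2 -> not approaching (rel speed -2 <= 0)
Pair (1,2): pos 3,9 vel 2,0 -> gap=6, closing at 2/unit, collide at t=3
Earliest collision: t=3 between 1 and 2

Answer: 3 1 2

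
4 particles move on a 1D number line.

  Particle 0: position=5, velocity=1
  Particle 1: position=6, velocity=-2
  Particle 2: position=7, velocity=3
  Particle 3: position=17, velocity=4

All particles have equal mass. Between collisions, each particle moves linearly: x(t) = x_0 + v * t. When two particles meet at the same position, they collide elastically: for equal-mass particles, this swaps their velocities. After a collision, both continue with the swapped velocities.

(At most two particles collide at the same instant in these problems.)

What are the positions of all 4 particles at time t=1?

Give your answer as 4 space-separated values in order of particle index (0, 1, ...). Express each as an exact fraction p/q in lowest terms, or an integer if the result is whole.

Collision at t=1/3: particles 0 and 1 swap velocities; positions: p0=16/3 p1=16/3 p2=8 p3=55/3; velocities now: v0=-2 v1=1 v2=3 v3=4
Advance to t=1 (no further collisions before then); velocities: v0=-2 v1=1 v2=3 v3=4; positions = 4 6 10 21

Answer: 4 6 10 21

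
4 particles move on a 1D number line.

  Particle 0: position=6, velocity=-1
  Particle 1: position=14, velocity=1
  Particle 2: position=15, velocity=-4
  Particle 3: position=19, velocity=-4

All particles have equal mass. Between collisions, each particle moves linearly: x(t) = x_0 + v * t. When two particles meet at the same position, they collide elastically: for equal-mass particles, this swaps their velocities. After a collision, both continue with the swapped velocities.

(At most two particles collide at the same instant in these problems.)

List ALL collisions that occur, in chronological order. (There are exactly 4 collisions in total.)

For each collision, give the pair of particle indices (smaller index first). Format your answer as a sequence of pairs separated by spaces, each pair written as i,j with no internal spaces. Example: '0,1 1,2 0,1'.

Collision at t=1/5: particles 1 and 2 swap velocities; positions: p0=29/5 p1=71/5 p2=71/5 p3=91/5; velocities now: v0=-1 v1=-4 v2=1 v3=-4
Collision at t=1: particles 2 and 3 swap velocities; positions: p0=5 p1=11 p2=15 p3=15; velocities now: v0=-1 v1=-4 v2=-4 v3=1
Collision at t=3: particles 0 and 1 swap velocities; positions: p0=3 p1=3 p2=7 p3=17; velocities now: v0=-4 v1=-1 v2=-4 v3=1
Collision at t=13/3: particles 1 and 2 swap velocities; positions: p0=-7/3 p1=5/3 p2=5/3 p3=55/3; velocities now: v0=-4 v1=-4 v2=-1 v3=1

Answer: 1,2 2,3 0,1 1,2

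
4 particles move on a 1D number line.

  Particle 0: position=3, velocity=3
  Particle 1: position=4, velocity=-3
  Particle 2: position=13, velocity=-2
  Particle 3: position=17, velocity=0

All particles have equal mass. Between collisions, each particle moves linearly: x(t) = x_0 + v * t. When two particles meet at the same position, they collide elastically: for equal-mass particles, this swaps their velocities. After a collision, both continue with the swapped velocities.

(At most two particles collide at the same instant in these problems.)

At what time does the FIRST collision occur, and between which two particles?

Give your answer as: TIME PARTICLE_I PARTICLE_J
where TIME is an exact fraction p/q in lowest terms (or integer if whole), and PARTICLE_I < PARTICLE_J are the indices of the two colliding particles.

Answer: 1/6 0 1

Derivation:
Pair (0,1): pos 3,4 vel 3,-3 -> gap=1, closing at 6/unit, collide at t=1/6
Pair (1,2): pos 4,13 vel -3,-2 -> not approaching (rel speed -1 <= 0)
Pair (2,3): pos 13,17 vel -2,0 -> not approaching (rel speed -2 <= 0)
Earliest collision: t=1/6 between 0 and 1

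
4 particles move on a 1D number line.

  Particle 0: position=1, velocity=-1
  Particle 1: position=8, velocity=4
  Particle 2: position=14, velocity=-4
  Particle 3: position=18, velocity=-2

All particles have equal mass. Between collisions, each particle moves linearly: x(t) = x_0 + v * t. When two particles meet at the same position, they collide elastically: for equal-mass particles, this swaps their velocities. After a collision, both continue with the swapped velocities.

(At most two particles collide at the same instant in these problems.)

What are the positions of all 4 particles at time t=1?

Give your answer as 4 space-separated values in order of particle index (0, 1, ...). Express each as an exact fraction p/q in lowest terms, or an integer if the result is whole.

Answer: 0 10 12 16

Derivation:
Collision at t=3/4: particles 1 and 2 swap velocities; positions: p0=1/4 p1=11 p2=11 p3=33/2; velocities now: v0=-1 v1=-4 v2=4 v3=-2
Advance to t=1 (no further collisions before then); velocities: v0=-1 v1=-4 v2=4 v3=-2; positions = 0 10 12 16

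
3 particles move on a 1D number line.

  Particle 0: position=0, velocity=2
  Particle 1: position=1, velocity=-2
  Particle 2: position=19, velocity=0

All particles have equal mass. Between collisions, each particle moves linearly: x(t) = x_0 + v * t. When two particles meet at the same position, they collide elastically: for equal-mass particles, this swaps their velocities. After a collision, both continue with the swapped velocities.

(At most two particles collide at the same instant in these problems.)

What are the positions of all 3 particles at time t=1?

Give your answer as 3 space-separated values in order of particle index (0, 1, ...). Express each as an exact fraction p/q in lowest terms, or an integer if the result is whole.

Collision at t=1/4: particles 0 and 1 swap velocities; positions: p0=1/2 p1=1/2 p2=19; velocities now: v0=-2 v1=2 v2=0
Advance to t=1 (no further collisions before then); velocities: v0=-2 v1=2 v2=0; positions = -1 2 19

Answer: -1 2 19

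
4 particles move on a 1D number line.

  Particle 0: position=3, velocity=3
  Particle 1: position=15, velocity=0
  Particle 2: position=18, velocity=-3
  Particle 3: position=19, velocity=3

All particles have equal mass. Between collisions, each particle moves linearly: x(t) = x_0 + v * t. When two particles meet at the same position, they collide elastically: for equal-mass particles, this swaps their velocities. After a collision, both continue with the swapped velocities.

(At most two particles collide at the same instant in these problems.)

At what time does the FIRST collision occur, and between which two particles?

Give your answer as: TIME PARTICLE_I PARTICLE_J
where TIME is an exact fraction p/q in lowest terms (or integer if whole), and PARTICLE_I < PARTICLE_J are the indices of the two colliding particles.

Pair (0,1): pos 3,15 vel 3,0 -> gap=12, closing at 3/unit, collide at t=4
Pair (1,2): pos 15,18 vel 0,-3 -> gap=3, closing at 3/unit, collide at t=1
Pair (2,3): pos 18,19 vel -3,3 -> not approaching (rel speed -6 <= 0)
Earliest collision: t=1 between 1 and 2

Answer: 1 1 2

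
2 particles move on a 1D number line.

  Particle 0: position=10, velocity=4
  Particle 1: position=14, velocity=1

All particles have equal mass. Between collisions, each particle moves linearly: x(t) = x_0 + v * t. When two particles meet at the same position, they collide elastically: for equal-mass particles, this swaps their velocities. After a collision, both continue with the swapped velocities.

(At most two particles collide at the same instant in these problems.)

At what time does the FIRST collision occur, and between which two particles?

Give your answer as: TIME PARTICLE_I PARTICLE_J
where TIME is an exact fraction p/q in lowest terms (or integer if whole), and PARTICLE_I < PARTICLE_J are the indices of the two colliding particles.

Pair (0,1): pos 10,14 vel 4,1 -> gap=4, closing at 3/unit, collide at t=4/3
Earliest collision: t=4/3 between 0 and 1

Answer: 4/3 0 1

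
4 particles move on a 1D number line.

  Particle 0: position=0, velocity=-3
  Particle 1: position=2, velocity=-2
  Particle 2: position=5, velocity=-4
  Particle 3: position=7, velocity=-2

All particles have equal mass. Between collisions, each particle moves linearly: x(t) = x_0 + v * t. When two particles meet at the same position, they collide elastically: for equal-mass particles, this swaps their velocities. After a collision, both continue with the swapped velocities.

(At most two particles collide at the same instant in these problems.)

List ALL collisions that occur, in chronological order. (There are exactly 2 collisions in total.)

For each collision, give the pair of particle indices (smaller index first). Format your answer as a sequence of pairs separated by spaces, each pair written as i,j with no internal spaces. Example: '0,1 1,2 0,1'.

Collision at t=3/2: particles 1 and 2 swap velocities; positions: p0=-9/2 p1=-1 p2=-1 p3=4; velocities now: v0=-3 v1=-4 v2=-2 v3=-2
Collision at t=5: particles 0 and 1 swap velocities; positions: p0=-15 p1=-15 p2=-8 p3=-3; velocities now: v0=-4 v1=-3 v2=-2 v3=-2

Answer: 1,2 0,1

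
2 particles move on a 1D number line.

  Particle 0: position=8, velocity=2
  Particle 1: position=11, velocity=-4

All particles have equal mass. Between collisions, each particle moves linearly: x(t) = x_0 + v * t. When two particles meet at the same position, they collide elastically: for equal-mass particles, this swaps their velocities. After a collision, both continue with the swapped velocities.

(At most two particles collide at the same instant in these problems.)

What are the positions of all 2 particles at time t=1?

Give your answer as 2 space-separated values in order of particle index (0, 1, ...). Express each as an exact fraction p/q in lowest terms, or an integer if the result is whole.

Collision at t=1/2: particles 0 and 1 swap velocities; positions: p0=9 p1=9; velocities now: v0=-4 v1=2
Advance to t=1 (no further collisions before then); velocities: v0=-4 v1=2; positions = 7 10

Answer: 7 10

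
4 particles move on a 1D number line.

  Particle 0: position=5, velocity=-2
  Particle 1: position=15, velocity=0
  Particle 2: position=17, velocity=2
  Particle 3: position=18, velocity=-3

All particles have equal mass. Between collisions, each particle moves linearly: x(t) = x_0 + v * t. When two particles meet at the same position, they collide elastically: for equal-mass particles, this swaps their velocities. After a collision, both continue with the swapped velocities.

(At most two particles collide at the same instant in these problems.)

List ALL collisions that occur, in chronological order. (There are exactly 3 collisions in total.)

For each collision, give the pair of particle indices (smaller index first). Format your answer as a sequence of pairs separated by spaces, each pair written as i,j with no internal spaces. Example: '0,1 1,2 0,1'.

Answer: 2,3 1,2 0,1

Derivation:
Collision at t=1/5: particles 2 and 3 swap velocities; positions: p0=23/5 p1=15 p2=87/5 p3=87/5; velocities now: v0=-2 v1=0 v2=-3 v3=2
Collision at t=1: particles 1 and 2 swap velocities; positions: p0=3 p1=15 p2=15 p3=19; velocities now: v0=-2 v1=-3 v2=0 v3=2
Collision at t=13: particles 0 and 1 swap velocities; positions: p0=-21 p1=-21 p2=15 p3=43; velocities now: v0=-3 v1=-2 v2=0 v3=2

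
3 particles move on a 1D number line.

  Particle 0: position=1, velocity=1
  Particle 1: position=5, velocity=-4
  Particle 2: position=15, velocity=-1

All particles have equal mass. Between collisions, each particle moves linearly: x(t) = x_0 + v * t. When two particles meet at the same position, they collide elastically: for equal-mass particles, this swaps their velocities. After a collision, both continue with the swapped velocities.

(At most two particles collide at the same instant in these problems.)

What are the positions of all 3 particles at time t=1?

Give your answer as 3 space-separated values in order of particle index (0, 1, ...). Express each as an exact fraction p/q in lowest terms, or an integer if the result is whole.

Answer: 1 2 14

Derivation:
Collision at t=4/5: particles 0 and 1 swap velocities; positions: p0=9/5 p1=9/5 p2=71/5; velocities now: v0=-4 v1=1 v2=-1
Advance to t=1 (no further collisions before then); velocities: v0=-4 v1=1 v2=-1; positions = 1 2 14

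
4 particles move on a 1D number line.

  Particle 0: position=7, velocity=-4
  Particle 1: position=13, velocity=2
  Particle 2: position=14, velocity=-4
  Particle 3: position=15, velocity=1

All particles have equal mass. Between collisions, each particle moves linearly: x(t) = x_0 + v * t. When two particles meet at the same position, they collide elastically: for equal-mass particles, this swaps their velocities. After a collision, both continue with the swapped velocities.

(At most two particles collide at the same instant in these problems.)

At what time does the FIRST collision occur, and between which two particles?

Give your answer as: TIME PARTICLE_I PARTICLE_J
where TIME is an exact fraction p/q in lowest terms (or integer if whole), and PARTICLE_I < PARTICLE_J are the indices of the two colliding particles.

Answer: 1/6 1 2

Derivation:
Pair (0,1): pos 7,13 vel -4,2 -> not approaching (rel speed -6 <= 0)
Pair (1,2): pos 13,14 vel 2,-4 -> gap=1, closing at 6/unit, collide at t=1/6
Pair (2,3): pos 14,15 vel -4,1 -> not approaching (rel speed -5 <= 0)
Earliest collision: t=1/6 between 1 and 2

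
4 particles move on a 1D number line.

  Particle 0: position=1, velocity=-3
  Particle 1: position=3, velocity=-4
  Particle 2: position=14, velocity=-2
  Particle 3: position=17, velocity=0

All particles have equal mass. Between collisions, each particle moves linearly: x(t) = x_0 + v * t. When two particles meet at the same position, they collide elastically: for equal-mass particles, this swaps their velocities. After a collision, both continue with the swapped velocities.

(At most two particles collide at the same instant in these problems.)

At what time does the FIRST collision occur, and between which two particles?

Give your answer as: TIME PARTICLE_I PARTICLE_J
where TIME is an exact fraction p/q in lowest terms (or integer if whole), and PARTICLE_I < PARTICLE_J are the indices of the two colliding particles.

Pair (0,1): pos 1,3 vel -3,-4 -> gap=2, closing at 1/unit, collide at t=2
Pair (1,2): pos 3,14 vel -4,-2 -> not approaching (rel speed -2 <= 0)
Pair (2,3): pos 14,17 vel -2,0 -> not approaching (rel speed -2 <= 0)
Earliest collision: t=2 between 0 and 1

Answer: 2 0 1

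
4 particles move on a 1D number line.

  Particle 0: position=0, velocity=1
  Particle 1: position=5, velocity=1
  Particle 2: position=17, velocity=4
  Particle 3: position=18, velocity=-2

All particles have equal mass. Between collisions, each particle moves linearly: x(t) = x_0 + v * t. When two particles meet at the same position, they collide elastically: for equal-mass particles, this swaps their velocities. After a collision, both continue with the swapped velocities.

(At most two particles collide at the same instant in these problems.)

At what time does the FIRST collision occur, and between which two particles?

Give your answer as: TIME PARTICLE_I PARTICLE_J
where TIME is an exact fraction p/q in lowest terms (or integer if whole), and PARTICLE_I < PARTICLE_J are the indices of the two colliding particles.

Answer: 1/6 2 3

Derivation:
Pair (0,1): pos 0,5 vel 1,1 -> not approaching (rel speed 0 <= 0)
Pair (1,2): pos 5,17 vel 1,4 -> not approaching (rel speed -3 <= 0)
Pair (2,3): pos 17,18 vel 4,-2 -> gap=1, closing at 6/unit, collide at t=1/6
Earliest collision: t=1/6 between 2 and 3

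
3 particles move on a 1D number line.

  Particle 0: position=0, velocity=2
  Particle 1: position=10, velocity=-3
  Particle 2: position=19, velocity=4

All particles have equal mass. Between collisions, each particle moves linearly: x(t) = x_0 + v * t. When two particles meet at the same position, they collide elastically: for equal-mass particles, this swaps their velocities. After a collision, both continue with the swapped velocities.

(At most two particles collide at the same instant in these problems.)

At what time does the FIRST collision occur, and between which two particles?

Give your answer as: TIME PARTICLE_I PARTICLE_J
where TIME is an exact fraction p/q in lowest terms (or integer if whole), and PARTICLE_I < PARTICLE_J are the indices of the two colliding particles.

Answer: 2 0 1

Derivation:
Pair (0,1): pos 0,10 vel 2,-3 -> gap=10, closing at 5/unit, collide at t=2
Pair (1,2): pos 10,19 vel -3,4 -> not approaching (rel speed -7 <= 0)
Earliest collision: t=2 between 0 and 1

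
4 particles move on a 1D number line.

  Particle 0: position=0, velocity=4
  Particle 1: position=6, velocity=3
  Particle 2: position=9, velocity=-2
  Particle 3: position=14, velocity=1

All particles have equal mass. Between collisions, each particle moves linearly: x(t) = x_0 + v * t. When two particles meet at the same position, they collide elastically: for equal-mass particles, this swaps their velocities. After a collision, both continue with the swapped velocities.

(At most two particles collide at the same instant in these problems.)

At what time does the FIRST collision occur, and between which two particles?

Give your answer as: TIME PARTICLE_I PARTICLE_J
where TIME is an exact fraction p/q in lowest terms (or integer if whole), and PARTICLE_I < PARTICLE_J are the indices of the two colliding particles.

Answer: 3/5 1 2

Derivation:
Pair (0,1): pos 0,6 vel 4,3 -> gap=6, closing at 1/unit, collide at t=6
Pair (1,2): pos 6,9 vel 3,-2 -> gap=3, closing at 5/unit, collide at t=3/5
Pair (2,3): pos 9,14 vel -2,1 -> not approaching (rel speed -3 <= 0)
Earliest collision: t=3/5 between 1 and 2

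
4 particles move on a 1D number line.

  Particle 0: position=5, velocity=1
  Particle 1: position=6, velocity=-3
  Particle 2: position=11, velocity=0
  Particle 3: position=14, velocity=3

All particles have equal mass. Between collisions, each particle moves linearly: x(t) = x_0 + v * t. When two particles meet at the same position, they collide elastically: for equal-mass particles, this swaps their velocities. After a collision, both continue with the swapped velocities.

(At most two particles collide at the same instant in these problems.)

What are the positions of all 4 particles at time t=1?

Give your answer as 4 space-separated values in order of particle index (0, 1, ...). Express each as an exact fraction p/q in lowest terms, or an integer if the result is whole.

Collision at t=1/4: particles 0 and 1 swap velocities; positions: p0=21/4 p1=21/4 p2=11 p3=59/4; velocities now: v0=-3 v1=1 v2=0 v3=3
Advance to t=1 (no further collisions before then); velocities: v0=-3 v1=1 v2=0 v3=3; positions = 3 6 11 17

Answer: 3 6 11 17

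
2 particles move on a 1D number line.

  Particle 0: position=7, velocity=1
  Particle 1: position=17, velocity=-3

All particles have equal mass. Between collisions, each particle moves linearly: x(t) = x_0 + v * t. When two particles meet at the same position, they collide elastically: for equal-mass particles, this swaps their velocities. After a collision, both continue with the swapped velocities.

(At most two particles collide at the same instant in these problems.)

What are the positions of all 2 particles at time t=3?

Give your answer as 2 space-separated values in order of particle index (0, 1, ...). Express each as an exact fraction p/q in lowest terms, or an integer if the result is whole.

Collision at t=5/2: particles 0 and 1 swap velocities; positions: p0=19/2 p1=19/2; velocities now: v0=-3 v1=1
Advance to t=3 (no further collisions before then); velocities: v0=-3 v1=1; positions = 8 10

Answer: 8 10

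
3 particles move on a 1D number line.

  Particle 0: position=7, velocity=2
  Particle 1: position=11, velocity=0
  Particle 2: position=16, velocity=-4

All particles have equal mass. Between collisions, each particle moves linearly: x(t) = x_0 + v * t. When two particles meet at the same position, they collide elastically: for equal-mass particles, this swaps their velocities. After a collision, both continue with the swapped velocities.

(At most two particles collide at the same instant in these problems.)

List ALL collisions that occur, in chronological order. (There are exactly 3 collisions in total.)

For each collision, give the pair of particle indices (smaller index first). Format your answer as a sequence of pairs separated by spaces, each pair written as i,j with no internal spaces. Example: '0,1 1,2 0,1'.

Answer: 1,2 0,1 1,2

Derivation:
Collision at t=5/4: particles 1 and 2 swap velocities; positions: p0=19/2 p1=11 p2=11; velocities now: v0=2 v1=-4 v2=0
Collision at t=3/2: particles 0 and 1 swap velocities; positions: p0=10 p1=10 p2=11; velocities now: v0=-4 v1=2 v2=0
Collision at t=2: particles 1 and 2 swap velocities; positions: p0=8 p1=11 p2=11; velocities now: v0=-4 v1=0 v2=2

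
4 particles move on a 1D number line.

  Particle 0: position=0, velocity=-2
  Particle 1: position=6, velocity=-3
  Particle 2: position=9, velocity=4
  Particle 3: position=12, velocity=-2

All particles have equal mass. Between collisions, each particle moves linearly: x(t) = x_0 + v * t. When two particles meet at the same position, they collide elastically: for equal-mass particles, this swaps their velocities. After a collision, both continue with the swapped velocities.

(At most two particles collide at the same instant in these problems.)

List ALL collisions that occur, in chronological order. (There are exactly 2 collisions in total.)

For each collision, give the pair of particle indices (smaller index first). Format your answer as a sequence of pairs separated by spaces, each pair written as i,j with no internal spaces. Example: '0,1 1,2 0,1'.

Collision at t=1/2: particles 2 and 3 swap velocities; positions: p0=-1 p1=9/2 p2=11 p3=11; velocities now: v0=-2 v1=-3 v2=-2 v3=4
Collision at t=6: particles 0 and 1 swap velocities; positions: p0=-12 p1=-12 p2=0 p3=33; velocities now: v0=-3 v1=-2 v2=-2 v3=4

Answer: 2,3 0,1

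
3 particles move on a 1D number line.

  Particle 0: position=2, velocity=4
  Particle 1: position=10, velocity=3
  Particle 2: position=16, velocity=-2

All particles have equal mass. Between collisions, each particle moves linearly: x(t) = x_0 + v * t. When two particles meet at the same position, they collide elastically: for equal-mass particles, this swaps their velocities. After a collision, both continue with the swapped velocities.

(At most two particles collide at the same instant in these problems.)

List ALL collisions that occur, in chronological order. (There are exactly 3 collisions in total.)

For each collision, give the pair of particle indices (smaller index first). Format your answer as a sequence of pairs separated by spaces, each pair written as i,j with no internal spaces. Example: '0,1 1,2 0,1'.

Collision at t=6/5: particles 1 and 2 swap velocities; positions: p0=34/5 p1=68/5 p2=68/5; velocities now: v0=4 v1=-2 v2=3
Collision at t=7/3: particles 0 and 1 swap velocities; positions: p0=34/3 p1=34/3 p2=17; velocities now: v0=-2 v1=4 v2=3
Collision at t=8: particles 1 and 2 swap velocities; positions: p0=0 p1=34 p2=34; velocities now: v0=-2 v1=3 v2=4

Answer: 1,2 0,1 1,2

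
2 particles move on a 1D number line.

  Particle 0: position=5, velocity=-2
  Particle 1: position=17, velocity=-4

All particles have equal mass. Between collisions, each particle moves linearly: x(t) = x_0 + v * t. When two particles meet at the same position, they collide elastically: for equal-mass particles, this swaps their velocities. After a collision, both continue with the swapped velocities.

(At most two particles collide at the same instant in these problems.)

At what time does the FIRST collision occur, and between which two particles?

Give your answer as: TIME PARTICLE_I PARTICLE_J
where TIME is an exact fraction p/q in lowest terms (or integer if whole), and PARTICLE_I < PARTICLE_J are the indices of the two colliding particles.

Pair (0,1): pos 5,17 vel -2,-4 -> gap=12, closing at 2/unit, collide at t=6
Earliest collision: t=6 between 0 and 1

Answer: 6 0 1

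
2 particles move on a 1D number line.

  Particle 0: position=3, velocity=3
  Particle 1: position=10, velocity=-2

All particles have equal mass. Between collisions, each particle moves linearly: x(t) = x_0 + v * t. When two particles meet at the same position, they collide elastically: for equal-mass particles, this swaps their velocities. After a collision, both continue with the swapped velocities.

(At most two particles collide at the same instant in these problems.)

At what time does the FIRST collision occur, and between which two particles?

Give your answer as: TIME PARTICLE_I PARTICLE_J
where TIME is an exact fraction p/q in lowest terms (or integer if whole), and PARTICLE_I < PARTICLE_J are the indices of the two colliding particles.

Pair (0,1): pos 3,10 vel 3,-2 -> gap=7, closing at 5/unit, collide at t=7/5
Earliest collision: t=7/5 between 0 and 1

Answer: 7/5 0 1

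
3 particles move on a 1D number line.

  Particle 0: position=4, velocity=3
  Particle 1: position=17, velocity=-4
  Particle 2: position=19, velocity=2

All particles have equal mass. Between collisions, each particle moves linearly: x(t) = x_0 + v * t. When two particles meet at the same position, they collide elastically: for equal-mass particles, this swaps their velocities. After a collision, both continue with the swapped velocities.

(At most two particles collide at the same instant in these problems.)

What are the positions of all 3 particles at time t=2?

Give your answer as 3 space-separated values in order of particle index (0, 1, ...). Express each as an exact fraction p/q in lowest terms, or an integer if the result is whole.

Collision at t=13/7: particles 0 and 1 swap velocities; positions: p0=67/7 p1=67/7 p2=159/7; velocities now: v0=-4 v1=3 v2=2
Advance to t=2 (no further collisions before then); velocities: v0=-4 v1=3 v2=2; positions = 9 10 23

Answer: 9 10 23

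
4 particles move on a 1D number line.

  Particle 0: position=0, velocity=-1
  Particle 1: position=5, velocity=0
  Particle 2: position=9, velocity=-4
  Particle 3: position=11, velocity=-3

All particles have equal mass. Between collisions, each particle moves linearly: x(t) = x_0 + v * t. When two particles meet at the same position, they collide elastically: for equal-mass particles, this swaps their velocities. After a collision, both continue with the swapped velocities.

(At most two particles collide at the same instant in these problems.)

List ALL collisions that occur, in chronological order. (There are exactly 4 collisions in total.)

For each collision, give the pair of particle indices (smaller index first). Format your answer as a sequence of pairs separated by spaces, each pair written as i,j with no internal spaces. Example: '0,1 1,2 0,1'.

Answer: 1,2 2,3 0,1 1,2

Derivation:
Collision at t=1: particles 1 and 2 swap velocities; positions: p0=-1 p1=5 p2=5 p3=8; velocities now: v0=-1 v1=-4 v2=0 v3=-3
Collision at t=2: particles 2 and 3 swap velocities; positions: p0=-2 p1=1 p2=5 p3=5; velocities now: v0=-1 v1=-4 v2=-3 v3=0
Collision at t=3: particles 0 and 1 swap velocities; positions: p0=-3 p1=-3 p2=2 p3=5; velocities now: v0=-4 v1=-1 v2=-3 v3=0
Collision at t=11/2: particles 1 and 2 swap velocities; positions: p0=-13 p1=-11/2 p2=-11/2 p3=5; velocities now: v0=-4 v1=-3 v2=-1 v3=0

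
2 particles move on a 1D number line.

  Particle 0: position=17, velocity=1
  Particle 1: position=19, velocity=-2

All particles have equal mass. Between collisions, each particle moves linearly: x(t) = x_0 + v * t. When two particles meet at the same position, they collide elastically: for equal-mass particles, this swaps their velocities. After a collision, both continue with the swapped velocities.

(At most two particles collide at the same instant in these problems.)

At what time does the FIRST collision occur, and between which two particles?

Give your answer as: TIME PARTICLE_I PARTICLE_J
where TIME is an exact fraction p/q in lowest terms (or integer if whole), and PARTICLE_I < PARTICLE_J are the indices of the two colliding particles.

Answer: 2/3 0 1

Derivation:
Pair (0,1): pos 17,19 vel 1,-2 -> gap=2, closing at 3/unit, collide at t=2/3
Earliest collision: t=2/3 between 0 and 1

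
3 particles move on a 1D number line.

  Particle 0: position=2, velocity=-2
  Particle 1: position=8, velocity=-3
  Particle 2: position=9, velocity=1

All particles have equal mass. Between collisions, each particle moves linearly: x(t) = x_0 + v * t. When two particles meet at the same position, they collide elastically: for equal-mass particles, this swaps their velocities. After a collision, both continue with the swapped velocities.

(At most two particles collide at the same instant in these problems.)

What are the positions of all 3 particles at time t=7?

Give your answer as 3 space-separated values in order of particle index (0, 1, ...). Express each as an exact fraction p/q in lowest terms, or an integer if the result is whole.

Answer: -13 -12 16

Derivation:
Collision at t=6: particles 0 and 1 swap velocities; positions: p0=-10 p1=-10 p2=15; velocities now: v0=-3 v1=-2 v2=1
Advance to t=7 (no further collisions before then); velocities: v0=-3 v1=-2 v2=1; positions = -13 -12 16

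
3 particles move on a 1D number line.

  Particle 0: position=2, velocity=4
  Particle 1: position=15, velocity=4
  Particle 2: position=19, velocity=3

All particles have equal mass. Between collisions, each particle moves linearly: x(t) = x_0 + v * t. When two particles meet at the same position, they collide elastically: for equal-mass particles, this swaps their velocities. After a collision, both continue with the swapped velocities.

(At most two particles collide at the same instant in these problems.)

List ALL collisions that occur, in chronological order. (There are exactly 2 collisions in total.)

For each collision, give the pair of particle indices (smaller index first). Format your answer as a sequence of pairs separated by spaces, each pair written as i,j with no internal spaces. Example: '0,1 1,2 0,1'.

Answer: 1,2 0,1

Derivation:
Collision at t=4: particles 1 and 2 swap velocities; positions: p0=18 p1=31 p2=31; velocities now: v0=4 v1=3 v2=4
Collision at t=17: particles 0 and 1 swap velocities; positions: p0=70 p1=70 p2=83; velocities now: v0=3 v1=4 v2=4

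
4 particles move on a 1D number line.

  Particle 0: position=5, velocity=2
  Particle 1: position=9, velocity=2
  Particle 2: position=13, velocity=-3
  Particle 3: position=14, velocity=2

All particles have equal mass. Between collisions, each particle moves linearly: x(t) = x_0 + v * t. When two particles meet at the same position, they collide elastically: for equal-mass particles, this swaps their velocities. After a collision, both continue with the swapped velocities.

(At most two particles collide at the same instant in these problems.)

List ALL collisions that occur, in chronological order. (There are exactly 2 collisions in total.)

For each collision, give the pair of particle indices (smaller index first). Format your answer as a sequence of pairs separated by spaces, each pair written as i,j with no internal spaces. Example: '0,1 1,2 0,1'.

Collision at t=4/5: particles 1 and 2 swap velocities; positions: p0=33/5 p1=53/5 p2=53/5 p3=78/5; velocities now: v0=2 v1=-3 v2=2 v3=2
Collision at t=8/5: particles 0 and 1 swap velocities; positions: p0=41/5 p1=41/5 p2=61/5 p3=86/5; velocities now: v0=-3 v1=2 v2=2 v3=2

Answer: 1,2 0,1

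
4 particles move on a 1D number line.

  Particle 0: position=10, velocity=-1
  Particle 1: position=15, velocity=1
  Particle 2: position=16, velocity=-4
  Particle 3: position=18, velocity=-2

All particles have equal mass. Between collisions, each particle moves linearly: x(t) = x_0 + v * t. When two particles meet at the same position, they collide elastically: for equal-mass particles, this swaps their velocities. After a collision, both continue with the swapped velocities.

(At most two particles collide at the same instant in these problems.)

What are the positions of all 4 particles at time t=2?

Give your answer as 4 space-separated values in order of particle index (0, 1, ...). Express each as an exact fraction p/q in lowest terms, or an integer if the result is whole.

Answer: 8 8 14 17

Derivation:
Collision at t=1/5: particles 1 and 2 swap velocities; positions: p0=49/5 p1=76/5 p2=76/5 p3=88/5; velocities now: v0=-1 v1=-4 v2=1 v3=-2
Collision at t=1: particles 2 and 3 swap velocities; positions: p0=9 p1=12 p2=16 p3=16; velocities now: v0=-1 v1=-4 v2=-2 v3=1
Collision at t=2: particles 0 and 1 swap velocities; positions: p0=8 p1=8 p2=14 p3=17; velocities now: v0=-4 v1=-1 v2=-2 v3=1
Advance to t=2 (no further collisions before then); velocities: v0=-4 v1=-1 v2=-2 v3=1; positions = 8 8 14 17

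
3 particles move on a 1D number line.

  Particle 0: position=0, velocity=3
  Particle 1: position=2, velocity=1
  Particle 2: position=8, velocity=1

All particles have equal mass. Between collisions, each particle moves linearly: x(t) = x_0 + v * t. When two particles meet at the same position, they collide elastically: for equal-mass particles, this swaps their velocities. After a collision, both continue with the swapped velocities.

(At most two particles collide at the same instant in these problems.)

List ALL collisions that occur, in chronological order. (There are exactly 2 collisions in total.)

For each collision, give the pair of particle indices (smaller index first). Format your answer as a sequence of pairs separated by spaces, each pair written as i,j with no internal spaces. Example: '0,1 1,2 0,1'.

Answer: 0,1 1,2

Derivation:
Collision at t=1: particles 0 and 1 swap velocities; positions: p0=3 p1=3 p2=9; velocities now: v0=1 v1=3 v2=1
Collision at t=4: particles 1 and 2 swap velocities; positions: p0=6 p1=12 p2=12; velocities now: v0=1 v1=1 v2=3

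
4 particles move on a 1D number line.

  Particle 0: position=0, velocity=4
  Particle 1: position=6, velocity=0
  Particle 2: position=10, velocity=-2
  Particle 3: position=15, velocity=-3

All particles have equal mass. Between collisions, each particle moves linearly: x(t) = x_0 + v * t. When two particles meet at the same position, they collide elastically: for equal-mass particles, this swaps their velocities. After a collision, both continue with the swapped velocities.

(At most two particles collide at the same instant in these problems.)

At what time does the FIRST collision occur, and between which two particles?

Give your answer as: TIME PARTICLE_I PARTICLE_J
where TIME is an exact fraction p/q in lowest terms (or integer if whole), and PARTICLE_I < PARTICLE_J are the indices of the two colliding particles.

Answer: 3/2 0 1

Derivation:
Pair (0,1): pos 0,6 vel 4,0 -> gap=6, closing at 4/unit, collide at t=3/2
Pair (1,2): pos 6,10 vel 0,-2 -> gap=4, closing at 2/unit, collide at t=2
Pair (2,3): pos 10,15 vel -2,-3 -> gap=5, closing at 1/unit, collide at t=5
Earliest collision: t=3/2 between 0 and 1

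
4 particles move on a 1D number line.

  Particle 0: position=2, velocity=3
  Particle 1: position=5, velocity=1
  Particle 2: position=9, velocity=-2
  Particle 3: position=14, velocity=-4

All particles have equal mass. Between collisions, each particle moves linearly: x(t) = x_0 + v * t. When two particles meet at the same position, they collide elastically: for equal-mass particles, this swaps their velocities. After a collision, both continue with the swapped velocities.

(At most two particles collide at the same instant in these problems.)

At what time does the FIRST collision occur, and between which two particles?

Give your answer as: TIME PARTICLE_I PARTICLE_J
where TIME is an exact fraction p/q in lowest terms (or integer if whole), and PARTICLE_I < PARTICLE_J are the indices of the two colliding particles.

Pair (0,1): pos 2,5 vel 3,1 -> gap=3, closing at 2/unit, collide at t=3/2
Pair (1,2): pos 5,9 vel 1,-2 -> gap=4, closing at 3/unit, collide at t=4/3
Pair (2,3): pos 9,14 vel -2,-4 -> gap=5, closing at 2/unit, collide at t=5/2
Earliest collision: t=4/3 between 1 and 2

Answer: 4/3 1 2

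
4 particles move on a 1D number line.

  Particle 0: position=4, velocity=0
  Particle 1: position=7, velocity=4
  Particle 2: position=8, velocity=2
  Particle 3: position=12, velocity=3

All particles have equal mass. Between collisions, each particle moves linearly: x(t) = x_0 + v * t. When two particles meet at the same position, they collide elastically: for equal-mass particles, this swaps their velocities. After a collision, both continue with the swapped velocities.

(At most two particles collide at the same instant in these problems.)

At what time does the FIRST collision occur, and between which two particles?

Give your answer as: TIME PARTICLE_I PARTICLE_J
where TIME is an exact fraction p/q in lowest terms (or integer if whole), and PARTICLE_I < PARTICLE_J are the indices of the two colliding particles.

Answer: 1/2 1 2

Derivation:
Pair (0,1): pos 4,7 vel 0,4 -> not approaching (rel speed -4 <= 0)
Pair (1,2): pos 7,8 vel 4,2 -> gap=1, closing at 2/unit, collide at t=1/2
Pair (2,3): pos 8,12 vel 2,3 -> not approaching (rel speed -1 <= 0)
Earliest collision: t=1/2 between 1 and 2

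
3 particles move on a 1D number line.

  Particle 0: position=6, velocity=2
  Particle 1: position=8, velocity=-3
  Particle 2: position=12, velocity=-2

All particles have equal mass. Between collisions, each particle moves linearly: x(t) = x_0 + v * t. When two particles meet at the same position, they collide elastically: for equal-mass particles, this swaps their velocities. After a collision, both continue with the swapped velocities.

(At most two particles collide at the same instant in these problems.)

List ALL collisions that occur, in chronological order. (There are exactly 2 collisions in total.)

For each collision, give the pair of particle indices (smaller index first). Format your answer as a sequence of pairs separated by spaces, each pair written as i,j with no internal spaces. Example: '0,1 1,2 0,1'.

Answer: 0,1 1,2

Derivation:
Collision at t=2/5: particles 0 and 1 swap velocities; positions: p0=34/5 p1=34/5 p2=56/5; velocities now: v0=-3 v1=2 v2=-2
Collision at t=3/2: particles 1 and 2 swap velocities; positions: p0=7/2 p1=9 p2=9; velocities now: v0=-3 v1=-2 v2=2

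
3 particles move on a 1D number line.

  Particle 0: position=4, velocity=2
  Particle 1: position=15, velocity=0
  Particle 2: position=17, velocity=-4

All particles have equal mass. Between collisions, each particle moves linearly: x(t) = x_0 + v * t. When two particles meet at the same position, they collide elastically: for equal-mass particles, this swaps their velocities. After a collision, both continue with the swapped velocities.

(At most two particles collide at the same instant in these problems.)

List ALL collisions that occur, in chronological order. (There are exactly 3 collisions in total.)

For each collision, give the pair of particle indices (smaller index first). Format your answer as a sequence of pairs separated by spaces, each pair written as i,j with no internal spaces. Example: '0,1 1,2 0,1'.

Answer: 1,2 0,1 1,2

Derivation:
Collision at t=1/2: particles 1 and 2 swap velocities; positions: p0=5 p1=15 p2=15; velocities now: v0=2 v1=-4 v2=0
Collision at t=13/6: particles 0 and 1 swap velocities; positions: p0=25/3 p1=25/3 p2=15; velocities now: v0=-4 v1=2 v2=0
Collision at t=11/2: particles 1 and 2 swap velocities; positions: p0=-5 p1=15 p2=15; velocities now: v0=-4 v1=0 v2=2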